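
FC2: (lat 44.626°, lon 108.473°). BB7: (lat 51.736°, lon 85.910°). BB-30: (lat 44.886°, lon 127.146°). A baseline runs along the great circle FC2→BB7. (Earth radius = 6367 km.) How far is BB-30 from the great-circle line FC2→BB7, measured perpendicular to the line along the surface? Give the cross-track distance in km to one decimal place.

δ₁₃ = central angle FC2→BB-30 = 0.230963 rad  (haversine)
θ₁₃ = bearing FC2→BB-30 = 82.283°,  θ₁₂ = bearing FC2→BB7 = 303.466°
dₓₜ = R·arcsin(sin δ₁₃ · sin(θ₁₃ − θ₁₂)) = 6367·arcsin(0.22891·sin(-221.182°)) = 963.374 km
|dₓₜ| = 963.374 km

963.4 km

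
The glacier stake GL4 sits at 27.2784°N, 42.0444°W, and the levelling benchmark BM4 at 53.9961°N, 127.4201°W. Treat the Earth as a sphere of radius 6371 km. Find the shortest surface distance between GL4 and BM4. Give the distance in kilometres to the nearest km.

7296 km

Δφ = 26.7177°,  Δλ = -85.3757°
a = sin²(Δφ/2) + cos φ₁ cos φ₂ sin²(Δλ/2) = 0.293556
c = 2·arcsin(√a) = 1.145174 rad = 65.6136°
d = R·c = 6371 × 1.145174 = 7295.9 km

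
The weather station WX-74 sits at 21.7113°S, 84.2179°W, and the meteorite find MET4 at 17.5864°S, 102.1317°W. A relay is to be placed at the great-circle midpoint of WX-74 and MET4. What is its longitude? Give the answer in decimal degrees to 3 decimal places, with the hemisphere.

93.291°W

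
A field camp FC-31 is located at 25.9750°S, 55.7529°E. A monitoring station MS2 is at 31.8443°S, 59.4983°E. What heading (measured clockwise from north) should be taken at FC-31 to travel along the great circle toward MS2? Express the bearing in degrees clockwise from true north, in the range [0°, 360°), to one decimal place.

151.7°

Δλ = 3.7454°
y = sin Δλ · cos φ₂ = 0.055491
x = cos φ₁ sin φ₂ − sin φ₁ cos φ₂ cos Δλ = -0.103054
θ = atan2(y, x) = 151.6992° → 151.6992° (mod 360°)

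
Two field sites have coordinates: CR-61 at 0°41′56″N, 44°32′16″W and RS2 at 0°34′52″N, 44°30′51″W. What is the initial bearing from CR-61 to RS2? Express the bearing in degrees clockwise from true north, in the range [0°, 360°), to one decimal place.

168.7°

CR-61: φ = +0.69889°, λ = -44.53778°
RS2: φ = +0.58111°, λ = -44.51417°
Δλ = 0.0236°
y = sin Δλ · cos φ₂ = 0.000412
x = cos φ₁ sin φ₂ − sin φ₁ cos φ₂ cos Δλ = -0.002056
θ = atan2(y, x) = 168.6646° → 168.6646° (mod 360°)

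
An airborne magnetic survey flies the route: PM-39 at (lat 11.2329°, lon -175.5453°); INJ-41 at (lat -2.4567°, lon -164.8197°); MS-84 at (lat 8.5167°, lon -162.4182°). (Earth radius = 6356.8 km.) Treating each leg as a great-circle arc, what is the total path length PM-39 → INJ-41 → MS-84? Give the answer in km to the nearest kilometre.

3172 km

PM-39→INJ-41: c = 0.302911 rad, d = 1925.54 km
INJ-41→MS-84: c = 0.196028 rad, d = 1246.11 km
Total = 1925.54 + 1246.11 = 3171.66 km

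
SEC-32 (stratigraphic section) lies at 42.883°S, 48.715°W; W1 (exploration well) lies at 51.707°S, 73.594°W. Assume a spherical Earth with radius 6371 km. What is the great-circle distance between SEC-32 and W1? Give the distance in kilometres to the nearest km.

Δφ = -8.8240°,  Δλ = -24.8790°
a = sin²(Δφ/2) + cos φ₁ cos φ₂ sin²(Δλ/2) = 0.026987
c = 2·arcsin(√a) = 0.330051 rad = 18.9105°
d = R·c = 6371 × 0.330051 = 2102.8 km

2103 km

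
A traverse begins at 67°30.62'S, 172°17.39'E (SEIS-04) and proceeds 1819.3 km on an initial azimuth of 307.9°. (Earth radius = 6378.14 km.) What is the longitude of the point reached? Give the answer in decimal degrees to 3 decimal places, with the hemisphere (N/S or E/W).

149.434°E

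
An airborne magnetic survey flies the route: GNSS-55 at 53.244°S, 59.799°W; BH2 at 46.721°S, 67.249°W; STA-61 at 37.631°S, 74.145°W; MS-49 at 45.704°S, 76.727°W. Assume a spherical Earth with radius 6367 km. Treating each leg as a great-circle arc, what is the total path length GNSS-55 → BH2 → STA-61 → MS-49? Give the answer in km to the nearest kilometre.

2978 km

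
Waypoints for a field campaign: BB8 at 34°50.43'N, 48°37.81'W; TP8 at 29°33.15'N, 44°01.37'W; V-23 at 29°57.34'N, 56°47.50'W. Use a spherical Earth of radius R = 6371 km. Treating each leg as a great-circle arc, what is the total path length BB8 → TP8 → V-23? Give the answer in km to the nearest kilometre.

BB8: φ = +34.84050°, λ = -48.63017°
TP8: φ = +29.55250°, λ = -44.02283°
V-23: φ = +29.95567°, λ = -56.79167°
BB8→TP8: c = 0.114632 rad, d = 730.32 km
TP8→V-23: c = 0.193506 rad, d = 1232.82 km
Total = 730.32 + 1232.82 = 1963.15 km

1963 km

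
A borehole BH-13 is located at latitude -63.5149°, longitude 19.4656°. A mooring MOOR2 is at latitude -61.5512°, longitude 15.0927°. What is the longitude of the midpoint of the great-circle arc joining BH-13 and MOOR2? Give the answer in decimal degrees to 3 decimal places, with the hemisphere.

17.207°E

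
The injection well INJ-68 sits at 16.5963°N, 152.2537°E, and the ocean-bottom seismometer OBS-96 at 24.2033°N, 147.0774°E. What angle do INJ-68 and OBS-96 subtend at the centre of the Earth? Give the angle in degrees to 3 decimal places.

9.020°

Δφ = 7.6070°,  Δλ = -5.1763°
a = sin²(Δφ/2) + cos φ₁ cos φ₂ sin²(Δλ/2) = 0.006183
c = 2·arcsin(√a) = 0.157423 rad = 9.0197°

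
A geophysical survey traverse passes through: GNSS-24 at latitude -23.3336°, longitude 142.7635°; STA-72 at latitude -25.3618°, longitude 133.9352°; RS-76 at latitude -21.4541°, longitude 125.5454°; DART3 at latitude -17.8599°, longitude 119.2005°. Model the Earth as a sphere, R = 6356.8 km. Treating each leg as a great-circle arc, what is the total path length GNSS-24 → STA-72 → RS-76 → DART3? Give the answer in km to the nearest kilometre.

2651 km

GNSS-24→STA-72: c = 0.144739 rad, d = 920.08 km
STA-72→RS-76: c = 0.150642 rad, d = 957.60 km
RS-76→DART3: c = 0.121674 rad, d = 773.46 km
Total = 920.08 + 957.60 + 773.46 = 2651.13 km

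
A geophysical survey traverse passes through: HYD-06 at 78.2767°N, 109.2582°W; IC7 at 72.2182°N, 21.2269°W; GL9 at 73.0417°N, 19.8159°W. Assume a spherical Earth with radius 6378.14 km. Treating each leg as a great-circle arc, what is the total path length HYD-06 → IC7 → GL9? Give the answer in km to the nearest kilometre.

HYD-06→IC7: c = 0.363959 rad, d = 2321.38 km
IC7→GL9: c = 0.016143 rad, d = 102.96 km
Total = 2321.38 + 102.96 = 2424.34 km

2424 km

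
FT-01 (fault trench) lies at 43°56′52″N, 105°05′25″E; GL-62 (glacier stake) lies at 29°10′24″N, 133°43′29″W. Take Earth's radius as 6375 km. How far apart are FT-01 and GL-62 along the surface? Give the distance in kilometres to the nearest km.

FT-01: φ = +43.94778°, λ = +105.09028°
GL-62: φ = +29.17333°, λ = -133.72472°
Δφ = -14.7744°,  Δλ = 121.1850°
a = sin²(Δφ/2) + cos φ₁ cos φ₂ sin²(Δλ/2) = 0.493610
c = 2·arcsin(√a) = 1.558016 rad = 89.2677°
d = R·c = 6375 × 1.558016 = 9932.3 km

9932 km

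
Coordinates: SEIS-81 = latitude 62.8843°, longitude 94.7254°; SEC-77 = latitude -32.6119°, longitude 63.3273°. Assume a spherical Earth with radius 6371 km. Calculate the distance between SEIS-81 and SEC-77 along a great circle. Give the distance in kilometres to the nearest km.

10980 km

Δφ = -95.4962°,  Δλ = -31.3981°
a = sin²(Δφ/2) + cos φ₁ cos φ₂ sin²(Δλ/2) = 0.576000
c = 2·arcsin(√a) = 1.723387 rad = 98.7428°
d = R·c = 6371 × 1.723387 = 10979.7 km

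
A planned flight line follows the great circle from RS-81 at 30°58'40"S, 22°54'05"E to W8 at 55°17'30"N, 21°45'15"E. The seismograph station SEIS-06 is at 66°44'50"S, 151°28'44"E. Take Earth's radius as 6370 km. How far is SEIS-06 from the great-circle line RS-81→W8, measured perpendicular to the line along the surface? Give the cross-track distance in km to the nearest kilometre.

1929 km

RS-81: φ = -30.97778°, λ = +22.90139°
W8: φ = +55.29167°, λ = +21.75417°
SEIS-06: φ = -66.74722°, λ = +151.47889°
δ₁₃ = central angle RS-81→SEIS-06 = 1.305877 rad  (haversine)
θ₁₃ = bearing RS-81→SEIS-06 = 161.350°,  θ₁₂ = bearing RS-81→W8 = 359.345°
dₓₜ = R·arcsin(sin δ₁₃ · sin(θ₁₃ − θ₁₂)) = 6370·arcsin(0.96511·sin(-197.996°)) = 1928.642 km
|dₓₜ| = 1928.642 km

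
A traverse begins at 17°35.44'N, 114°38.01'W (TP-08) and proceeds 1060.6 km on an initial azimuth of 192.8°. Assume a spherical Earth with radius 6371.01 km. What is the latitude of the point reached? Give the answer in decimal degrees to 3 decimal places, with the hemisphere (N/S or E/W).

8.280°N

TP-08: φ = +17.59067°, λ = -114.63350°
δ = d/R = 1060.6/6371.01 = 0.166473 rad
φ₂ = arcsin(sin φ₁ cos δ + cos φ₁ sin δ cos θ)
   = arcsin(0.30221·0.98618 + 0.95324·0.16570·-0.97515) = 8.27969°
λ₂ = λ₁ + atan2(sin θ sin δ cos φ₁, cos δ − sin φ₁ sin φ₂) = -116.75957°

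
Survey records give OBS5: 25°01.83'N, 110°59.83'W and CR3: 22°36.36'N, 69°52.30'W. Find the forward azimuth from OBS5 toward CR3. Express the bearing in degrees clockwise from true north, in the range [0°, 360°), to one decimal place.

84.9°

OBS5: φ = +25.03050°, λ = -110.99717°
CR3: φ = +22.60600°, λ = -69.87167°
Δλ = 41.1255°
y = sin Δλ · cos φ₂ = 0.607179
x = cos φ₁ sin φ₂ − sin φ₁ cos φ₂ cos Δλ = 0.054068
θ = atan2(y, x) = 84.9113° → 84.9113° (mod 360°)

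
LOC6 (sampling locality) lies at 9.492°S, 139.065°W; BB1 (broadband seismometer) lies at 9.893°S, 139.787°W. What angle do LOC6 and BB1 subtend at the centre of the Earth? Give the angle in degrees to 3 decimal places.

0.817°

Δφ = -0.4010°,  Δλ = -0.7220°
a = sin²(Δφ/2) + cos φ₁ cos φ₂ sin²(Δλ/2) = 0.000051
c = 2·arcsin(√a) = 0.014257 rad = 0.8169°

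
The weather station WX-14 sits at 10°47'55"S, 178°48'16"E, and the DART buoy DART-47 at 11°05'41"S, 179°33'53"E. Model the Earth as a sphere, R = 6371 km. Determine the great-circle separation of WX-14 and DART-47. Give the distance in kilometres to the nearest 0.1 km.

89.3 km

WX-14: φ = -10.79861°, λ = +178.80444°
DART-47: φ = -11.09472°, λ = +179.56472°
Δφ = -0.2961°,  Δλ = 0.7603°
a = sin²(Δφ/2) + cos φ₁ cos φ₂ sin²(Δλ/2) = 0.000049
c = 2·arcsin(√a) = 0.014016 rad = 0.8030°
d = R·c = 6371 × 0.014016 = 89.3 km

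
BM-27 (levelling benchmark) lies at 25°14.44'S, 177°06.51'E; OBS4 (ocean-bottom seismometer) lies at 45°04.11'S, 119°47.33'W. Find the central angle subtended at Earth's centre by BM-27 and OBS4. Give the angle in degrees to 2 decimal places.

BM-27: φ = -25.24067°, λ = +177.10850°
OBS4: φ = -45.06850°, λ = -119.78883°
Δφ = -19.8278°,  Δλ = 63.1027°
a = sin²(Δφ/2) + cos φ₁ cos φ₂ sin²(Δλ/2) = 0.204556
c = 2·arcsin(√a) = 0.938637 rad = 53.7799°

53.78°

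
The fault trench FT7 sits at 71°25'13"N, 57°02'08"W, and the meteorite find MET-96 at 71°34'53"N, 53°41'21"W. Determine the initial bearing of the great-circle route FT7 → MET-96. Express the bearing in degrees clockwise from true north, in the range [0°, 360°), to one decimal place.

79.8°

FT7: φ = +71.42028°, λ = -57.03556°
MET-96: φ = +71.58139°, λ = -53.68917°
Δλ = 3.3464°
y = sin Δλ · cos φ₂ = 0.018443
x = cos φ₁ sin φ₂ − sin φ₁ cos φ₂ cos Δλ = 0.003323
θ = atan2(y, x) = 79.7876° → 79.7876° (mod 360°)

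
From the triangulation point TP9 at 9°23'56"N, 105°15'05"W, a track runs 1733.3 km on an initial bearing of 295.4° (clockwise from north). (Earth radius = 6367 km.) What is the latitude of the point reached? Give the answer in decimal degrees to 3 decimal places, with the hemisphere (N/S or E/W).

TP9: φ = +9.39889°, λ = -105.25139°
δ = d/R = 1733.3/6367 = 0.272232 rad
φ₂ = arcsin(sin φ₁ cos δ + cos φ₁ sin δ cos θ)
   = arcsin(0.16331·0.96317 + 0.98658·0.26888·0.42894) = 15.72838°
λ₂ = λ₁ + atan2(sin θ sin δ cos φ₁, cos δ − sin φ₁ sin φ₂) = -119.86733°

15.728°N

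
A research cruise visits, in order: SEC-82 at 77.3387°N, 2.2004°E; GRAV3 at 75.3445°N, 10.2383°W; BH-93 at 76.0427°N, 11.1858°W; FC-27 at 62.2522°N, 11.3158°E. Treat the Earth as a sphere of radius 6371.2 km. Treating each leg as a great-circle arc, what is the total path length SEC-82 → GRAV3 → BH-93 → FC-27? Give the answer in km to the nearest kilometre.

2223 km

SEC-82→GRAV3: c = 0.061773 rad, d = 393.57 km
GRAV3→BH-93: c = 0.012852 rad, d = 81.89 km
BH-93→FC-27: c = 0.274265 rad, d = 1747.40 km
Total = 393.57 + 81.89 + 1747.40 = 2222.85 km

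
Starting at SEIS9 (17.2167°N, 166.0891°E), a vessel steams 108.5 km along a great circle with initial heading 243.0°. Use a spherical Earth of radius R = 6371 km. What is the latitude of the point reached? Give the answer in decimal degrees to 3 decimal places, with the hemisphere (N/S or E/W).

16.772°N

δ = d/R = 108.5/6371 = 0.017030 rad
φ₂ = arcsin(sin φ₁ cos δ + cos φ₁ sin δ cos θ)
   = arcsin(0.29599·0.99985 + 0.95519·0.01703·-0.45399) = 16.77169°
λ₂ = λ₁ + atan2(sin θ sin δ cos φ₁, cos δ − sin φ₁ sin φ₂) = 165.18107°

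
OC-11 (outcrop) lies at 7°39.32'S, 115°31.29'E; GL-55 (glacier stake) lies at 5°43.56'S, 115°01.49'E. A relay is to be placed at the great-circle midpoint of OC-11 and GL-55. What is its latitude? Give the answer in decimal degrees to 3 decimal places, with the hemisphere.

OC-11: φ = -7.65533°, λ = +115.52150°
GL-55: φ = -5.72600°, λ = +115.02483°
Bx = cos φ₂ cos Δλ = 0.994973,  By = cos φ₂ sin Δλ = -0.008625
φₘ = atan2(sin φ₁ + sin φ₂, √((cos φ₁ + Bx)² + By²)) = -6.69073°
λₘ = λ₁ + atan2(By, cos φ₁ + Bx) = 115.27268°

6.691°S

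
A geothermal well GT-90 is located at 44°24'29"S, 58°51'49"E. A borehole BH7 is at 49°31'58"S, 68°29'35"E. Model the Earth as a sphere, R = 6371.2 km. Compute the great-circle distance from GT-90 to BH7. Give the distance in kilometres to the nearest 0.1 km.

GT-90: φ = -44.40806°, λ = +58.86361°
BH7: φ = -49.53278°, λ = +68.49306°
Δφ = -5.1247°,  Δλ = 9.6294°
a = sin²(Δφ/2) + cos φ₁ cos φ₂ sin²(Δλ/2) = 0.005265
c = 2·arcsin(√a) = 0.145248 rad = 8.3221°
d = R·c = 6371.2 × 0.145248 = 925.4 km

925.4 km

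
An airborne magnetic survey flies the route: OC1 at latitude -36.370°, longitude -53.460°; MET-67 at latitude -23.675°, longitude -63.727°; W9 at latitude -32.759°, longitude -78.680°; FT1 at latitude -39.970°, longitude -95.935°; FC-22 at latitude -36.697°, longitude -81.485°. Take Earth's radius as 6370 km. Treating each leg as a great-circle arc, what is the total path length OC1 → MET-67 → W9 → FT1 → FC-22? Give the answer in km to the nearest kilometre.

6543 km

OC1→MET-67: c = 0.270094 rad, d = 1720.50 km
MET-67→W9: c = 0.278830 rad, d = 1776.15 km
W9→FT1: c = 0.272561 rad, d = 1736.21 km
FT1→FC-22: c = 0.205643 rad, d = 1309.94 km
Total = 1720.50 + 1776.15 + 1736.21 + 1309.94 = 6542.81 km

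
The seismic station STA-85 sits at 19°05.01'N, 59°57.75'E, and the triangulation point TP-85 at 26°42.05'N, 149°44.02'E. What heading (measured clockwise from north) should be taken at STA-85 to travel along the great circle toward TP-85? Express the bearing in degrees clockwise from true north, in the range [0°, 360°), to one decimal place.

64.6°

STA-85: φ = +19.08350°, λ = +59.96250°
TP-85: φ = +26.70083°, λ = +149.73367°
Δλ = 89.7712°
y = sin Δλ · cos φ₂ = 0.893358
x = cos φ₁ sin φ₂ − sin φ₁ cos φ₂ cos Δλ = 0.423472
θ = atan2(y, x) = 64.6380° → 64.6380° (mod 360°)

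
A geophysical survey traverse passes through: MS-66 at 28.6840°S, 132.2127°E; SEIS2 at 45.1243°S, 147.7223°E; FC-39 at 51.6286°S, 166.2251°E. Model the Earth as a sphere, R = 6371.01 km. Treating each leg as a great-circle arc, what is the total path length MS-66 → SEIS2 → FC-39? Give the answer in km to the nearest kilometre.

3821 km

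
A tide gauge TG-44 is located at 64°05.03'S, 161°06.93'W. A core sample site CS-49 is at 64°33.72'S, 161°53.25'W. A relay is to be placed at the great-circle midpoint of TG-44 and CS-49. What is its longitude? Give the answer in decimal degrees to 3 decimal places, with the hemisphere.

TG-44: φ = -64.08383°, λ = -161.11550°
CS-49: φ = -64.56200°, λ = -161.88750°
Bx = cos φ₂ cos Δλ = 0.429495,  By = cos φ₂ sin Δλ = -0.005787
φₘ = atan2(sin φ₁ + sin φ₂, √((cos φ₁ + Bx)² + By²)) = -64.32342°
λₘ = λ₁ + atan2(By, cos φ₁ + Bx) = -161.49815°

161.498°W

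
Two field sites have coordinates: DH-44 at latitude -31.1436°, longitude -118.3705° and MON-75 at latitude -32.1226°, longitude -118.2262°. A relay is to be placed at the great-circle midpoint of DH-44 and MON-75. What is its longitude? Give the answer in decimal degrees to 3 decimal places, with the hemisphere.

118.299°W

Bx = cos φ₂ cos Δλ = 0.846910,  By = cos φ₂ sin Δλ = 0.002133
φₘ = atan2(sin φ₁ + sin φ₂, √((cos φ₁ + Bx)² + By²)) = -31.63312°
λₘ = λ₁ + atan2(By, cos φ₁ + Bx) = -118.29873°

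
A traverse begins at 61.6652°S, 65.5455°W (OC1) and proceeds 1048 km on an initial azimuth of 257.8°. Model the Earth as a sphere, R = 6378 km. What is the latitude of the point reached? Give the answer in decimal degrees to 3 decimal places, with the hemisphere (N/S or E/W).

δ = d/R = 1048/6378 = 0.164315 rad
φ₂ = arcsin(sin φ₁ cos δ + cos φ₁ sin δ cos θ)
   = arcsin(-0.88019·0.98653 + 0.47462·0.16358·-0.21132) = -62.21958°
λ₂ = λ₁ + atan2(sin θ sin δ cos φ₁, cos δ − sin φ₁ sin φ₂) = -85.60726°

62.220°S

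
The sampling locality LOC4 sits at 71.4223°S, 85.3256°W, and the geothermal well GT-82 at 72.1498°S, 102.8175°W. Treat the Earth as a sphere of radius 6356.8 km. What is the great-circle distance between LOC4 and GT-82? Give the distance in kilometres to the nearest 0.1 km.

609.7 km

Δφ = -0.7275°,  Δλ = -17.4919°
a = sin²(Δφ/2) + cos φ₁ cos φ₂ sin²(Δλ/2) = 0.002298
c = 2·arcsin(√a) = 0.095915 rad = 5.4955°
d = R·c = 6356.8 × 0.095915 = 609.7 km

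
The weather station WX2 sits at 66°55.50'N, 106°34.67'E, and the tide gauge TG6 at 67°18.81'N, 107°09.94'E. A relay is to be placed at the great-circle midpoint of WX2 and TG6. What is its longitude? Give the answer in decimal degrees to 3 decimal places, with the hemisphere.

WX2: φ = +66.92500°, λ = +106.57783°
TG6: φ = +67.31350°, λ = +107.16567°
Bx = cos φ₂ cos Δλ = 0.385668,  By = cos φ₂ sin Δλ = 0.003957
φₘ = atan2(sin φ₁ + sin φ₂, √((cos φ₁ + Bx)² + By²)) = 67.11952°
λₘ = λ₁ + atan2(By, cos φ₁ + Bx) = 106.86939°

106.869°E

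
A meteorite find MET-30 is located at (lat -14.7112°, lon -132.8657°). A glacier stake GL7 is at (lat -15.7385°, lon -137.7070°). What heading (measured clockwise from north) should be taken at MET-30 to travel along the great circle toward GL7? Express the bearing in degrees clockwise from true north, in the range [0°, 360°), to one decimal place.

Δλ = -4.8413°
y = sin Δλ · cos φ₂ = -0.081232
x = cos φ₁ sin φ₂ − sin φ₁ cos φ₂ cos Δλ = -0.018801
θ = atan2(y, x) = -103.0314° → 256.9686° (mod 360°)

257.0°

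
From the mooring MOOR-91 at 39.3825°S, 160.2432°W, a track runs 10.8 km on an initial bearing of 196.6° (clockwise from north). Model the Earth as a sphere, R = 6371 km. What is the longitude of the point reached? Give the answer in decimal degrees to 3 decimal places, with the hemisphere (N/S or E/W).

160.279°W

δ = d/R = 10.8/6371 = 0.001695 rad
φ₂ = arcsin(sin φ₁ cos δ + cos φ₁ sin δ cos θ)
   = arcsin(-0.63449·1.00000 + 0.77293·0.00170·-0.95832) = -39.47557°
λ₂ = λ₁ + atan2(sin θ sin δ cos φ₁, cos δ − sin φ₁ sin φ₂) = -160.27915°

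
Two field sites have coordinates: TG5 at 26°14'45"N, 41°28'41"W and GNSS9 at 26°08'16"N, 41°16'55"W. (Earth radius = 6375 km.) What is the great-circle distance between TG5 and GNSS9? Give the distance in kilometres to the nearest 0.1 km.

TG5: φ = +26.24583°, λ = -41.47806°
GNSS9: φ = +26.13778°, λ = -41.28194°
Δφ = -0.1081°,  Δλ = 0.1961°
a = sin²(Δφ/2) + cos φ₁ cos φ₂ sin²(Δλ/2) = 0.000003
c = 2·arcsin(√a) = 0.003604 rad = 0.2065°
d = R·c = 6375 × 0.003604 = 23.0 km

23.0 km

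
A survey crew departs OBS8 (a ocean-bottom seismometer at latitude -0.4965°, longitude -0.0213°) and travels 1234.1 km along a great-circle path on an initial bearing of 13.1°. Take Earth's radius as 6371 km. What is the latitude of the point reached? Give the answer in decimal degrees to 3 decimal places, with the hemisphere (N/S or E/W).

δ = d/R = 1234.1/6371 = 0.193706 rad
φ₂ = arcsin(sin φ₁ cos δ + cos φ₁ sin δ cos θ)
   = arcsin(-0.00867·0.98130 + 0.99996·0.19250·0.97398) = 10.31017°
λ₂ = λ₁ + atan2(sin θ sin δ cos φ₁, cos δ − sin φ₁ sin φ₂) = 2.52035°

10.310°N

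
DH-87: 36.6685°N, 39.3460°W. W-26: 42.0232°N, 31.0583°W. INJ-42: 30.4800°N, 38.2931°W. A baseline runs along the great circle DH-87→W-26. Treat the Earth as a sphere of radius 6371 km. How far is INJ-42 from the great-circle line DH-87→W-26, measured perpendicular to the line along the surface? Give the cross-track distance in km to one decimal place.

δ₁₃ = central angle DH-87→INJ-42 = 0.109087 rad  (haversine)
θ₁₃ = bearing DH-87→INJ-42 = 171.636°,  θ₁₂ = bearing DH-87→W-26 = 47.549°
dₓₜ = R·arcsin(sin δ₁₃ · sin(θ₁₃ − θ₁₂)) = 6371·arcsin(0.10887·sin(124.088°)) = 575.222 km
|dₓₜ| = 575.222 km

575.2 km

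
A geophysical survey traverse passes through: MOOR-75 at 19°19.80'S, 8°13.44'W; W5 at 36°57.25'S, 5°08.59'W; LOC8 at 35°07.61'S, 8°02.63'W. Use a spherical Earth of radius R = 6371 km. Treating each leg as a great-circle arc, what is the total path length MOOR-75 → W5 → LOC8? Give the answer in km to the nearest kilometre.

MOOR-75: φ = -19.33000°, λ = -8.22400°
W5: φ = -36.95417°, λ = -5.14317°
LOC8: φ = -35.12683°, λ = -8.04383°
MOOR-75→W5: c = 0.311179 rad, d = 1982.52 km
W5→LOC8: c = 0.051889 rad, d = 330.58 km
Total = 1982.52 + 330.58 = 2313.11 km

2313 km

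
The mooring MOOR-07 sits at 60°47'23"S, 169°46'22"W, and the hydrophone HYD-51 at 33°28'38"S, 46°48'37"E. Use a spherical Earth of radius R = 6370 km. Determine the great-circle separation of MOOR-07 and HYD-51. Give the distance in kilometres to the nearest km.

9017 km

MOOR-07: φ = -60.78972°, λ = -169.77278°
HYD-51: φ = -33.47722°, λ = +46.81028°
Δφ = 27.3125°,  Δλ = -143.4169°
a = sin²(Δφ/2) + cos φ₁ cos φ₂ sin²(Δλ/2) = 0.422702
c = 2·arcsin(√a) = 1.415578 rad = 81.1066°
d = R·c = 6370 × 1.415578 = 9017.2 km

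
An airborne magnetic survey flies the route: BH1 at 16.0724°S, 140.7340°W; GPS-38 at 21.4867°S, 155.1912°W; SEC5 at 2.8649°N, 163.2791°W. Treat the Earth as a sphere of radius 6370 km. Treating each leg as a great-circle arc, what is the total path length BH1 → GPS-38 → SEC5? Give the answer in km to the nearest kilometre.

BH1→GPS-38: c = 0.256731 rad, d = 1635.38 km
GPS-38→SEC5: c = 0.446906 rad, d = 2846.79 km
Total = 1635.38 + 2846.79 = 4482.17 km

4482 km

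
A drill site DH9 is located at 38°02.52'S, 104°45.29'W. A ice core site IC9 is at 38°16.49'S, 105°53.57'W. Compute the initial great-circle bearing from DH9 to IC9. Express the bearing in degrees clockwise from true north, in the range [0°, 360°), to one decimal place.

DH9: φ = -38.04200°, λ = -104.75483°
IC9: φ = -38.27483°, λ = -105.89283°
Δλ = -1.1380°
y = sin Δλ · cos φ₂ = -0.015591
x = cos φ₁ sin φ₂ − sin φ₁ cos φ₂ cos Δλ = -0.004159
θ = atan2(y, x) = -104.9362° → 255.0638° (mod 360°)

255.1°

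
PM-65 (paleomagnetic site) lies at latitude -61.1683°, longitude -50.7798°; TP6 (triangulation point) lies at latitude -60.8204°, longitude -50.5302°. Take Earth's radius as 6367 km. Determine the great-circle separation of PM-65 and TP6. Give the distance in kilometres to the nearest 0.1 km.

Δφ = 0.3479°,  Δλ = 0.2496°
a = sin²(Δφ/2) + cos φ₁ cos φ₂ sin²(Δλ/2) = 0.000010
c = 2·arcsin(√a) = 0.006429 rad = 0.3684°
d = R·c = 6367 × 0.006429 = 40.9 km

40.9 km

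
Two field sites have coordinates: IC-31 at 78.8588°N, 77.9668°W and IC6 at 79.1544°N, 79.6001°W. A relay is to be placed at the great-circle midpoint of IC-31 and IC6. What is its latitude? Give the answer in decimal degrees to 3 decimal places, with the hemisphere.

79.008°N

Bx = cos φ₂ cos Δλ = 0.188087,  By = cos φ₂ sin Δλ = -0.005363
φₘ = atan2(sin φ₁ + sin φ₂, √((cos φ₁ + Bx)² + By²)) = 79.00769°
λₘ = λ₁ + atan2(By, cos φ₁ + Bx) = -78.77260°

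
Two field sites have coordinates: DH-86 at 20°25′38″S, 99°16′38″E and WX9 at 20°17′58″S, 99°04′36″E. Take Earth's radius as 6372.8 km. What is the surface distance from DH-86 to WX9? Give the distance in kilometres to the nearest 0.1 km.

25.3 km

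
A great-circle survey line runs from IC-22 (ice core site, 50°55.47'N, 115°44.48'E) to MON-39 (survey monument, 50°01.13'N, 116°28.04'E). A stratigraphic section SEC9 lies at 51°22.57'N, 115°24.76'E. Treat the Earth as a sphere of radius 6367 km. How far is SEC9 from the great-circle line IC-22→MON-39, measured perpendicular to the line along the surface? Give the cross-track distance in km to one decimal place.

IC-22: φ = +50.92450°, λ = +115.74133°
MON-39: φ = +50.01883°, λ = +116.46733°
SEC9: φ = +51.37617°, λ = +115.41267°
δ₁₃ = central angle IC-22→SEC9 = 0.008665 rad  (haversine)
θ₁₃ = bearing IC-22→SEC9 = 335.593°,  θ₁₂ = bearing IC-22→MON-39 = 152.689°
dₓₜ = R·arcsin(sin δ₁₃ · sin(θ₁₃ − θ₁₂)) = 6367·arcsin(0.00867·sin(182.904°)) = -2.796 km
|dₓₜ| = 2.796 km

2.8 km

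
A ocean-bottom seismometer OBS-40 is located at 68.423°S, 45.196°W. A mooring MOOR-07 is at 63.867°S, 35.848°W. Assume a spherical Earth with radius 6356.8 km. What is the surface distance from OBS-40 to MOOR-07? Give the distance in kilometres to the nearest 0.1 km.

655.4 km

Δφ = 4.5560°,  Δλ = 9.3480°
a = sin²(Δφ/2) + cos φ₁ cos φ₂ sin²(Δλ/2) = 0.002655
c = 2·arcsin(√a) = 0.103108 rad = 5.9076°
d = R·c = 6356.8 × 0.103108 = 655.4 km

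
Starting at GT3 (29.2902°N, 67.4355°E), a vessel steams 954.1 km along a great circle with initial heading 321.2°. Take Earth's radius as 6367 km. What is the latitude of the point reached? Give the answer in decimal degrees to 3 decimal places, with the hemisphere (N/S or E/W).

35.819°N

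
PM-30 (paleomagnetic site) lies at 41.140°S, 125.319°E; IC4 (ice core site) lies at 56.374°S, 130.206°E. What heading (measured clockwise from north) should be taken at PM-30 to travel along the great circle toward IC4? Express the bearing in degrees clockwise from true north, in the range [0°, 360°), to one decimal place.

169.9°

Δλ = 4.8870°
y = sin Δλ · cos φ₂ = 0.047176
x = cos φ₁ sin φ₂ − sin φ₁ cos φ₂ cos Δλ = -0.264086
θ = atan2(y, x) = 169.8716° → 169.8716° (mod 360°)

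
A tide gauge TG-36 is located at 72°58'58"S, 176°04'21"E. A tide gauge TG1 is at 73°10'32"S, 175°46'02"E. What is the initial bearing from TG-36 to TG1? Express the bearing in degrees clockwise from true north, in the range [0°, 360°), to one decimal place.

204.6°

TG-36: φ = -72.98278°, λ = +176.07250°
TG1: φ = -73.17556°, λ = +175.76722°
Δλ = -0.3053°
y = sin Δλ · cos φ₂ = -0.001542
x = cos φ₁ sin φ₂ − sin φ₁ cos φ₂ cos Δλ = -0.003369
θ = atan2(y, x) = -155.4010° → 204.5990° (mod 360°)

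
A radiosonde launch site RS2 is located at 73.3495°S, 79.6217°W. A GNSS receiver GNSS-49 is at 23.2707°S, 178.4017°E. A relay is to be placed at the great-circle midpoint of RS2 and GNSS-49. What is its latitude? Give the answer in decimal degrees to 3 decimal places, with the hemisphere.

Bx = cos φ₂ cos Δλ = -0.190631,  By = cos φ₂ sin Δλ = -0.898652
φₘ = atan2(sin φ₁ + sin φ₂, √((cos φ₁ + Bx)² + By²)) = -56.26138°
λₘ = λ₁ + atan2(By, cos φ₁ + Bx) = -163.53028°

56.261°S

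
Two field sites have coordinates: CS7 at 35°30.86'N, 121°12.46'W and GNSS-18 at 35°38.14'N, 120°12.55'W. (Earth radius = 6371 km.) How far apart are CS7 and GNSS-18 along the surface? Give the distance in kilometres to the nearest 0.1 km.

CS7: φ = +35.51433°, λ = -121.20767°
GNSS-18: φ = +35.63567°, λ = -120.20917°
Δφ = 0.1213°,  Δλ = 0.9985°
a = sin²(Δφ/2) + cos φ₁ cos φ₂ sin²(Δλ/2) = 0.000051
c = 2·arcsin(√a) = 0.014332 rad = 0.8211°
d = R·c = 6371 × 0.014332 = 91.3 km

91.3 km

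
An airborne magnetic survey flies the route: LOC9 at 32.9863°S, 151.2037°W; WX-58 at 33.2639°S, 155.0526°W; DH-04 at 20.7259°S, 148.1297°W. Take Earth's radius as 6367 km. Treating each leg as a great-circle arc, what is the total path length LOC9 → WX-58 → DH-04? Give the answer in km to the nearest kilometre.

1911 km

LOC9→WX-58: c = 0.056463 rad, d = 359.50 km
WX-58→DH-04: c = 0.243705 rad, d = 1551.67 km
Total = 359.50 + 1551.67 = 1911.17 km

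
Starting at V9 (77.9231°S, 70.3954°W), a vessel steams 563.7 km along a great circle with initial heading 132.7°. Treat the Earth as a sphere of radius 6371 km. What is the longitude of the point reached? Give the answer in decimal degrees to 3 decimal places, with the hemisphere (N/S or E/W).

46.959°W

δ = d/R = 563.7/6371 = 0.088479 rad
φ₂ = arcsin(sin φ₁ cos δ + cos φ₁ sin δ cos θ)
   = arcsin(-0.97787·0.99609 + 0.20922·0.08836·-0.67816) = -80.60283°
λ₂ = λ₁ + atan2(sin θ sin δ cos φ₁, cos δ − sin φ₁ sin φ₂) = -46.95926°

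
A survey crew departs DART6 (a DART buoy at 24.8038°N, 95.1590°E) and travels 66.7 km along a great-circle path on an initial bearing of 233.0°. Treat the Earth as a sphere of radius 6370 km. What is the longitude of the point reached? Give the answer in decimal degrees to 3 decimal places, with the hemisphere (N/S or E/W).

94.633°E

δ = d/R = 66.7/6370 = 0.010471 rad
φ₂ = arcsin(sin φ₁ cos δ + cos φ₁ sin δ cos θ)
   = arcsin(0.41951·0.99995 + 0.90775·0.01047·-0.60182) = 24.44183°
λ₂ = λ₁ + atan2(sin θ sin δ cos φ₁, cos δ − sin φ₁ sin φ₂) = 94.63270°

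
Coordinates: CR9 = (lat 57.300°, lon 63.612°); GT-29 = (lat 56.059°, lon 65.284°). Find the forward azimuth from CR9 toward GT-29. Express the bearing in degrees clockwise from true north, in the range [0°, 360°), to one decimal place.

142.8°

Δλ = 1.6720°
y = sin Δλ · cos φ₂ = 0.016291
x = cos φ₁ sin φ₂ − sin φ₁ cos φ₂ cos Δλ = -0.021458
θ = atan2(y, x) = 142.7937° → 142.7937° (mod 360°)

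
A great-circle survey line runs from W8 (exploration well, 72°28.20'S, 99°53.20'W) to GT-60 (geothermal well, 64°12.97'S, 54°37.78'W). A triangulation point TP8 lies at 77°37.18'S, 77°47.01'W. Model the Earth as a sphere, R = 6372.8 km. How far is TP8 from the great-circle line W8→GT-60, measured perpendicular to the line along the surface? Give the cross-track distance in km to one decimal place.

W8: φ = -72.47000°, λ = -99.88667°
GT-60: φ = -64.21617°, λ = -54.62967°
TP8: φ = -77.61967°, λ = -77.78350°
δ₁₃ = central angle W8→TP8 = 0.132629 rad  (haversine)
θ₁₃ = bearing W8→TP8 = 142.407°,  θ₁₂ = bearing W8→GT-60 = 86.157°
dₓₜ = R·arcsin(sin δ₁₃ · sin(θ₁₃ − θ₁₂)) = 6372.8·arcsin(0.13224·sin(56.250°)) = 702.137 km
|dₓₜ| = 702.137 km

702.1 km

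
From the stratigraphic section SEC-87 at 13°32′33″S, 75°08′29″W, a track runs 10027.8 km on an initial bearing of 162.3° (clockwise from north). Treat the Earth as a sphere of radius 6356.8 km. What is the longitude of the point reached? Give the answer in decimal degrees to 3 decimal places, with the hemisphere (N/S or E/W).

SEC-87: φ = -13.54250°, λ = -75.14139°
δ = d/R = 10027.8/6356.8 = 1.577492 rad
φ₂ = arcsin(sin φ₁ cos δ + cos φ₁ sin δ cos θ)
   = arcsin(-0.23417·-0.00670 + 0.97220·0.99998·-0.95266) = -67.60594°
λ₂ = λ₁ + atan2(sin θ sin δ cos φ₁, cos δ − sin φ₁ sin φ₂) = 51.91693°

51.917°E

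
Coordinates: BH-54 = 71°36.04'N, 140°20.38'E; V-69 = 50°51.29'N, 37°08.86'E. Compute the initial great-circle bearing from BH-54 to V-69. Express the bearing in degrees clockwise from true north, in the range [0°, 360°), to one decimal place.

BH-54: φ = +71.60067°, λ = +140.33967°
V-69: φ = +50.85483°, λ = +37.14767°
Δλ = -103.1920°
y = sin Δλ · cos φ₂ = -0.614628
x = cos φ₁ sin φ₂ − sin φ₁ cos φ₂ cos Δλ = 0.381497
θ = atan2(y, x) = -58.1723° → 301.8277° (mod 360°)

301.8°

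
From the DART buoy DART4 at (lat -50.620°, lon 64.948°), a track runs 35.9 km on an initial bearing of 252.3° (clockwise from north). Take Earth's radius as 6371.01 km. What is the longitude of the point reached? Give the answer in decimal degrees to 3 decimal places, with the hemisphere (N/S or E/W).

δ = d/R = 35.9/6371.01 = 0.005635 rad
φ₂ = arcsin(sin φ₁ cos δ + cos φ₁ sin δ cos θ)
   = arcsin(-0.77296·0.99998 + 0.63446·0.00563·-0.30403) = -50.71715°
λ₂ = λ₁ + atan2(sin θ sin δ cos φ₁, cos δ − sin φ₁ sin φ₂) = 64.46221°

64.462°E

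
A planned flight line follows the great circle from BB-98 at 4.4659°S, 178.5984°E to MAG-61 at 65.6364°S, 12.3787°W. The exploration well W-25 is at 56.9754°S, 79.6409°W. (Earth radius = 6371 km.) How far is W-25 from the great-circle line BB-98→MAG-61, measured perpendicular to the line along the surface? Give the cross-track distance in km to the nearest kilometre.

3055 km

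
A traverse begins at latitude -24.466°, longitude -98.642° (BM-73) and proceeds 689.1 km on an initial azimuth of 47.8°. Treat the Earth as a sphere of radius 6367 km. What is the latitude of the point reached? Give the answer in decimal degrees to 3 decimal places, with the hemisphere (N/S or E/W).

20.224°S

δ = d/R = 689.1/6367 = 0.108230 rad
φ₂ = arcsin(sin φ₁ cos δ + cos φ₁ sin δ cos θ)
   = arcsin(-0.41415·0.99415 + 0.91021·0.10802·0.67172) = -20.22372°
λ₂ = λ₁ + atan2(sin θ sin δ cos φ₁, cos δ − sin φ₁ sin φ₂) = -93.74998°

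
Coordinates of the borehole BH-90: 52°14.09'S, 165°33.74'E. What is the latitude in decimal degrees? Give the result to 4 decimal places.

52.2348°S

52° + 14.09′/60 = 52 + 0.23483 = 52.2348°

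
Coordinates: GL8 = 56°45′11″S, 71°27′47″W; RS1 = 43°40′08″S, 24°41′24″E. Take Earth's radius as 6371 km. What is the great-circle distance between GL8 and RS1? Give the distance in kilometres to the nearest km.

GL8: φ = -56.75306°, λ = -71.46306°
RS1: φ = -43.66889°, λ = +24.69000°
Δφ = 13.0842°,  Δλ = 96.1531°
a = sin²(Δφ/2) + cos φ₁ cos φ₂ sin²(Δλ/2) = 0.232520
c = 2·arcsin(√a) = 1.006335 rad = 57.6587°
d = R·c = 6371 × 1.006335 = 6411.4 km

6411 km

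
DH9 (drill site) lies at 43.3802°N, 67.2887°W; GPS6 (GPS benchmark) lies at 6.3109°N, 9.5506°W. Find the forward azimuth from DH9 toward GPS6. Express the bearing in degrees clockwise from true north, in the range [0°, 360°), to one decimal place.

Δλ = 57.7381°
y = sin Δλ · cos φ₂ = 0.840493
x = cos φ₁ sin φ₂ − sin φ₁ cos φ₂ cos Δλ = -0.284511
θ = atan2(y, x) = 108.7012° → 108.7012° (mod 360°)

108.7°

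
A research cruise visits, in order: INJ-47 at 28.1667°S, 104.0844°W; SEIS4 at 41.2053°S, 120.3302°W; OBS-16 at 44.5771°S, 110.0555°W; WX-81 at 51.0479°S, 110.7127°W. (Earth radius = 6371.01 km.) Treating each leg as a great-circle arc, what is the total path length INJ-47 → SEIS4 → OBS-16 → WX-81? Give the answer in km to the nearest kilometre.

3706 km

INJ-47→SEIS4: c = 0.324737 rad, d = 2068.90 km
SEIS4→OBS-16: c = 0.143825 rad, d = 916.31 km
OBS-16→WX-81: c = 0.113198 rad, d = 721.18 km
Total = 2068.90 + 916.31 + 721.18 = 3706.40 km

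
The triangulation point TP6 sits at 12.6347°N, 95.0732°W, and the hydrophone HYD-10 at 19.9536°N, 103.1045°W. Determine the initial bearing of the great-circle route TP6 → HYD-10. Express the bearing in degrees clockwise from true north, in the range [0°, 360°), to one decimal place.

Δλ = -8.0313°
y = sin Δλ · cos φ₂ = -0.131327
x = cos φ₁ sin φ₂ − sin φ₁ cos φ₂ cos Δλ = 0.129408
θ = atan2(y, x) = -45.4216° → 314.5784° (mod 360°)

314.6°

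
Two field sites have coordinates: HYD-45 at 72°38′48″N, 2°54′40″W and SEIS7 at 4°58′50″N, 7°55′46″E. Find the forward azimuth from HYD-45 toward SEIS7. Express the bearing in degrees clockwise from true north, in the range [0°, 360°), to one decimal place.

168.3°

HYD-45: φ = +72.64667°, λ = -2.91111°
SEIS7: φ = +4.98056°, λ = +7.92944°
Δλ = 10.8406°
y = sin Δλ · cos φ₂ = 0.187366
x = cos φ₁ sin φ₂ − sin φ₁ cos φ₂ cos Δλ = -0.908016
θ = atan2(y, x) = 168.3408° → 168.3408° (mod 360°)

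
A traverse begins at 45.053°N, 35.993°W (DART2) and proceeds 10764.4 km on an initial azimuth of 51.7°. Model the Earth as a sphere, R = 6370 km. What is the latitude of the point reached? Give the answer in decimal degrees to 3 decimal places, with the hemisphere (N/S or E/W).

δ = d/R = 10764.4/6370 = 1.689859 rad
φ₂ = arcsin(sin φ₁ cos δ + cos φ₁ sin δ cos θ)
   = arcsin(0.70776·-0.11878 + 0.70645·0.99292·0.61978) = 20.52866°
λ₂ = λ₁ + atan2(sin θ sin δ cos φ₁, cos δ − sin φ₁ sin φ₂) = 87.69618°

20.529°N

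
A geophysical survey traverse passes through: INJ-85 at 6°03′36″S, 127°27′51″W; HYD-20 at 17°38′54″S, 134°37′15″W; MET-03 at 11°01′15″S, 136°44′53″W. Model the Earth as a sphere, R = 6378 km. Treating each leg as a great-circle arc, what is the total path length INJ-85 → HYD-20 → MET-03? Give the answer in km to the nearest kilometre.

2279 km

INJ-85: φ = -6.06000°, λ = -127.46417°
HYD-20: φ = -17.64833°, λ = -134.62083°
MET-03: φ = -11.02083°, λ = -136.74806°
INJ-85→HYD-20: c = 0.236203 rad, d = 1506.50 km
HYD-20→MET-03: c = 0.121129 rad, d = 772.56 km
Total = 1506.50 + 772.56 = 2279.06 km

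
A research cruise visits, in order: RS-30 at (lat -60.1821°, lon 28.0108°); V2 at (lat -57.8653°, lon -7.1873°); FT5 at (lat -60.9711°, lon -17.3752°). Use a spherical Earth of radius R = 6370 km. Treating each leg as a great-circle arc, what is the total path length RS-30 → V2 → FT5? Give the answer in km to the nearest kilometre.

2677 km

RS-30→V2: c = 0.314910 rad, d = 2005.98 km
V2→FT5: c = 0.105295 rad, d = 670.73 km
Total = 2005.98 + 670.73 = 2676.71 km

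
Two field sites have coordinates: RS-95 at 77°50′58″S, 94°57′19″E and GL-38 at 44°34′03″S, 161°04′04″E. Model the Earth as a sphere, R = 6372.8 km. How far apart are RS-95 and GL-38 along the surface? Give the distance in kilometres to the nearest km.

RS-95: φ = -77.84944°, λ = +94.95528°
GL-38: φ = -44.56750°, λ = +161.06778°
Δφ = 33.2819°,  Δλ = 66.1125°
a = sin²(Δφ/2) + cos φ₁ cos φ₂ sin²(Δλ/2) = 0.126625
c = 2·arcsin(√a) = 0.727634 rad = 41.6903°
d = R·c = 6372.8 × 0.727634 = 4637.1 km

4637 km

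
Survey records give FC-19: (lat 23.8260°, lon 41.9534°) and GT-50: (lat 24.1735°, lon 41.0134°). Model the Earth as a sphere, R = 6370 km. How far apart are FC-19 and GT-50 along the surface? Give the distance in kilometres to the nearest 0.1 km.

Δφ = 0.3475°,  Δλ = -0.9400°
a = sin²(Δφ/2) + cos φ₁ cos φ₂ sin²(Δλ/2) = 0.000065
c = 2·arcsin(√a) = 0.016168 rad = 0.9264°
d = R·c = 6370 × 0.016168 = 103.0 km

103.0 km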